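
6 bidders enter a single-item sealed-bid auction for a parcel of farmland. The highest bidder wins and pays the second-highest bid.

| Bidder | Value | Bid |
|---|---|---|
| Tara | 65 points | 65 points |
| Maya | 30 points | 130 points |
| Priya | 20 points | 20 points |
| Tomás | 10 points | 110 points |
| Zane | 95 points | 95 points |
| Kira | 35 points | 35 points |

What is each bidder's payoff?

Bids in descending order: Maya 130 points > Tomás 110 points > Zane 95 points > Tara 65 points > Kira 35 points > Priya 20 points.
Maya has the top bid and wins; the price is the second-highest bid, 110 points.
Maya's payoff = 30 points − 110 points = -80 points. All other bidders lose, so their payoff is 0.

Payoffs: Tara 0 points, Maya -80 points, Priya 0 points, Tomás 0 points, Zane 0 points, Kira 0 points.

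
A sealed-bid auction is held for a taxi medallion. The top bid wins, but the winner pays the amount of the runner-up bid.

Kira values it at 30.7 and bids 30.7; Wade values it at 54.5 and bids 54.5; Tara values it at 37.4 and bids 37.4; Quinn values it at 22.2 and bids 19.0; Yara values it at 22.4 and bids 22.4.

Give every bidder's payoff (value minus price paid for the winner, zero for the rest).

Kira 0.0, Wade 17.1, Tara 0.0, Quinn 0.0, Yara 0.0.

Ranking the bids: Wade 54.5 > Tara 37.4 > Kira 30.7 > Yara 22.4 > Quinn 19.0.
Wade has the top bid and wins; the price is the second-highest bid, 37.4.
Wade's payoff = 54.5 − 37.4 = 17.1. All other bidders lose, so their payoff is 0.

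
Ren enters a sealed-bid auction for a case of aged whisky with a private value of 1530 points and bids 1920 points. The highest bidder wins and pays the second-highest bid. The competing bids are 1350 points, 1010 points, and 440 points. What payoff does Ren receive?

Highest competing bid: 1350 points.
Ren's bid 1920 points is the highest overall, so Ren wins and pays the second-highest bid, 1350 points.
Payoff = value − price = 1530 points − 1350 points = 180 points.

Payoff = 180 points.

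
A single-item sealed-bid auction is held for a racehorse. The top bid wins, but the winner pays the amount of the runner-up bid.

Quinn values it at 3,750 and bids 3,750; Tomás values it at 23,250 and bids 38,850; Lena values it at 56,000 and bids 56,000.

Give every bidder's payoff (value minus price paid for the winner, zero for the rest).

Sorted high to low: Lena 56,000 > Tomás 38,850 > Quinn 3,750.
Lena has the top bid and wins; the price is the second-highest bid, 38,850.
Lena's payoff = 56,000 − 38,850 = 17,150. All other bidders lose, so their payoff is 0.

Payoffs: Quinn 0, Tomás 0, Lena 17,150.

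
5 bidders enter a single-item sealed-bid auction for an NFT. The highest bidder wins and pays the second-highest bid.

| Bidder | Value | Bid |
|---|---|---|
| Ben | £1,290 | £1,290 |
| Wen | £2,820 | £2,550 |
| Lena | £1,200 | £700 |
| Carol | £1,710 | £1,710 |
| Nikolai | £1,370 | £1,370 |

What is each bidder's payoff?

Sorted high to low: Wen £2,550; Carol £1,710; Nikolai £1,370; Ben £1,290; Lena £700.
Wen has the top bid and wins; the price is the second-highest bid, £1,710.
Wen's payoff = £2,820 − £1,710 = £1,110. All other bidders lose, so their payoff is 0.

Payoffs: Ben £0, Wen £1,110, Lena £0, Carol £0, Nikolai £0.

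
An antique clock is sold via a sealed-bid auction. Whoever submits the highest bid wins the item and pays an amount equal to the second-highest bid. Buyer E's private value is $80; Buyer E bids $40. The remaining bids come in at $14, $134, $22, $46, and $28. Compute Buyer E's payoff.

Highest competing bid: $134.
Buyer E's bid $40 is not the highest, so Buyer E loses, pays nothing, and earns zero payoff.

$0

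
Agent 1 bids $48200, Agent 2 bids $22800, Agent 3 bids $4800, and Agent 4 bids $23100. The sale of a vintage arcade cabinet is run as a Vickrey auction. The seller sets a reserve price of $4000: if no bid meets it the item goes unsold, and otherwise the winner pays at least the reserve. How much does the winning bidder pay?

Ranking the bids: Agent 1 $48200; Agent 4 $23100; Agent 2 $22800; Agent 3 $4800.
Agent 1 has the highest bid, so Agent 1 wins.
The second-highest bid is $23100, which exceeds the reserve, so that sets the price.

Price paid: $23100.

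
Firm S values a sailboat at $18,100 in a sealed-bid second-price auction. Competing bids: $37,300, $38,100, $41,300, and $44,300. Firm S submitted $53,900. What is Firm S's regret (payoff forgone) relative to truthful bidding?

The highest competing bid is $44,300.
Bidding truthfully at $18,100: the top bid is $44,300 (a rival), so Firm S loses. Payoff = $0.
Bidding $53,900: Firm S has the top bid, wins, and pays the second-highest bid $44,300. Payoff = $18,100 − $44,300 = -$26,200.
Regret = truthful payoff − actual payoff = $0 − -$26,200 = $26,200.
This is the dominant-strategy logic: truthful bidding weakly beats any alternative.

Payoff forgone: $26,200.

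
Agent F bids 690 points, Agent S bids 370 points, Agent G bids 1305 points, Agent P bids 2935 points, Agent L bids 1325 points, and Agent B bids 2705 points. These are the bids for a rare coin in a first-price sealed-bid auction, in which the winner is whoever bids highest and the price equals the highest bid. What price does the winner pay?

2935 points

Ranking the bids: Agent P 2935 points; Agent B 2705 points; Agent L 1325 points; Agent G 1305 points; Agent F 690 points; Agent S 370 points.
Agent P is the highest bidder, so Agent P wins.
Under the first-price rule, the price is the highest bid: 2935 points.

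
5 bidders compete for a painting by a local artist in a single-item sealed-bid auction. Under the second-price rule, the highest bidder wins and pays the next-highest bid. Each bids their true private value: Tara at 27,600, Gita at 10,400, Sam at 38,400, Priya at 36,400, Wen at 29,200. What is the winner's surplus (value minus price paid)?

Surplus = 2,000.

Ordered from highest: Sam 38,400 > Priya 36,400 > Wen 29,200 > Tara 27,600 > Gita 10,400.
Sam wins with the top bid and pays the second-highest, 36,400.
Surplus = 38,400 − 36,400 = 2,000.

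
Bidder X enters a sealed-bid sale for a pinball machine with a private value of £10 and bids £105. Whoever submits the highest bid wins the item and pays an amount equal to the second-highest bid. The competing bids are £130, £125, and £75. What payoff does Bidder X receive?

Payoff = £0.

Highest competing bid: £130.
Bidder X's bid £105 is not the highest, so Bidder X loses, pays nothing, and earns zero payoff.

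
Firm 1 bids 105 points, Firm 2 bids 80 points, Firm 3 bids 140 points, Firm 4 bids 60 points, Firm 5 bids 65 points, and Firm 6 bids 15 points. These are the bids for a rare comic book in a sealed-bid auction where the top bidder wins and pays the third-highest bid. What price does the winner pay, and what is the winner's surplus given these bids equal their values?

Price 80 points; surplus 60 points.

Ordered from highest: Firm 3 140 points > Firm 1 105 points > Firm 2 80 points > Firm 5 65 points > Firm 4 60 points > Firm 6 15 points.
Firm 3 is the highest bidder, so Firm 3 wins.
Under the third-price rule, the price is the third-highest bid: 80 points.
Surplus = 140 points − 80 points = 60 points.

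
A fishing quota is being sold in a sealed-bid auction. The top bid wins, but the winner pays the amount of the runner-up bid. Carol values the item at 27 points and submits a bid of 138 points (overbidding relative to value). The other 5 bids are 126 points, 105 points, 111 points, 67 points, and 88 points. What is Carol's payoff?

Highest competing bid: 126 points.
Carol's bid 138 points is the highest overall, so Carol wins and pays the second-highest bid, 126 points.
Payoff = value − price = 27 points − 126 points = -99 points.

-99 points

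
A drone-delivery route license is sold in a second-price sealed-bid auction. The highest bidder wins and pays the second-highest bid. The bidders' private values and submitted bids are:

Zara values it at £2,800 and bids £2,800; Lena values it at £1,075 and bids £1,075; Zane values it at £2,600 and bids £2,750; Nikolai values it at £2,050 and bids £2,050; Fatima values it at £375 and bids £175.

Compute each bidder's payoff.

Sorted high to low: Zara £2,800; Zane £2,750; Nikolai £2,050; Lena £1,075; Fatima £175.
Zara has the top bid and wins; the price is the second-highest bid, £2,750.
Zara's payoff = £2,800 − £2,750 = £50. All other bidders lose, so their payoff is 0.

Zara £50, Lena £0, Zane £0, Nikolai £0, Fatima £0.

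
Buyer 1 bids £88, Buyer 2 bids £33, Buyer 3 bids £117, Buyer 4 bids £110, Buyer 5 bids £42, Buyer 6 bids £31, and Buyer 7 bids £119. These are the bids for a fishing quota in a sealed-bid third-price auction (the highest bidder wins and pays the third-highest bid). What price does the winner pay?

Ordered from highest: Buyer 7 £119; Buyer 3 £117; Buyer 4 £110; Buyer 1 £88; Buyer 5 £42; Buyer 2 £33; Buyer 6 £31.
Buyer 7 is the highest bidder, so Buyer 7 wins.
Under the third-price rule, the price is the third-highest bid: £110.

£110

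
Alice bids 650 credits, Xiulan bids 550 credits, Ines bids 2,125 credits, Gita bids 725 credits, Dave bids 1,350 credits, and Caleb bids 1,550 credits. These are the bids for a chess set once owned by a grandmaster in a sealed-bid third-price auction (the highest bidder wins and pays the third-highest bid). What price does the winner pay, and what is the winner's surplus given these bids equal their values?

The winner pays 1,350 credits for a surplus of 775 credits.

Ranking the bids: Ines 2,125 credits; Caleb 1,550 credits; Dave 1,350 credits; Gita 725 credits; Alice 650 credits; Xiulan 550 credits.
Ines is the highest bidder, so Ines wins.
Under the third-price rule, the price is the third-highest bid: 1,350 credits.
Surplus = 2,125 credits − 1,350 credits = 775 credits.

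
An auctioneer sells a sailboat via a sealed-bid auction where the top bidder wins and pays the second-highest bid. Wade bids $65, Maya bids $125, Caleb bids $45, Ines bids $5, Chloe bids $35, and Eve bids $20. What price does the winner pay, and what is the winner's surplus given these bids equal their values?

Ordered from highest: Maya $125 > Wade $65 > Caleb $45 > Chloe $35 > Eve $20 > Ines $5.
Maya is the highest bidder, so Maya wins.
Under the second-price rule, the price is the second-highest bid: $65.
Surplus = $125 − $65 = $60.

Price $65; surplus $60.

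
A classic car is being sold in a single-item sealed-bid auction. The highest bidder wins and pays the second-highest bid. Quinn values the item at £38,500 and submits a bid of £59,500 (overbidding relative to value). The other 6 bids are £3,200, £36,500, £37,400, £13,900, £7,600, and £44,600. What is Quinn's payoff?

Highest competing bid: £44,600.
Quinn's bid £59,500 is the highest overall, so Quinn wins and pays the second-highest bid, £44,600.
Payoff = value − price = £38,500 − £44,600 = -£6,100.
Overbidding won the item at a price above value — truthful bidding would have avoided this loss.

Quinn's payoff: -£6,100.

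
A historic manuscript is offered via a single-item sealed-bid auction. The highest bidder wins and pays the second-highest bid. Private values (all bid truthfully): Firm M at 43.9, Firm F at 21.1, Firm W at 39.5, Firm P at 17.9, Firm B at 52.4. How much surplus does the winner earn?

Surplus = 8.5.

Ranking the bids: Firm B 52.4 > Firm M 43.9 > Firm W 39.5 > Firm F 21.1 > Firm P 17.9.
Firm B wins with the top bid and pays the second-highest, 43.9.
Surplus = 52.4 − 43.9 = 8.5.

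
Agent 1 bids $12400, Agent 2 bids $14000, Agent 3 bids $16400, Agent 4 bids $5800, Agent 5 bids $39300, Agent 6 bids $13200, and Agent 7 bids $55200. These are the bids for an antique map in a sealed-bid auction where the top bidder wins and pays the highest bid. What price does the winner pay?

Price paid: $55200.

Ranking the bids: Agent 7 $55200 > Agent 5 $39300 > Agent 3 $16400 > Agent 2 $14000 > Agent 6 $13200 > Agent 1 $12400 > Agent 4 $5800.
Agent 7 is the highest bidder, so Agent 7 wins.
Under the first-price rule, the price is the highest bid: $55200.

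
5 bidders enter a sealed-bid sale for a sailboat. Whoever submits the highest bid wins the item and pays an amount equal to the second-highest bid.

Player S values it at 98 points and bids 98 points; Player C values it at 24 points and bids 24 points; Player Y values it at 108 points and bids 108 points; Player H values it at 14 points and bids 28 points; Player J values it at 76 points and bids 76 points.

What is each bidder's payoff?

Bids in descending order: Player Y 108 points; Player S 98 points; Player J 76 points; Player H 28 points; Player C 24 points.
Player Y has the top bid and wins; the price is the second-highest bid, 98 points.
Player Y's payoff = 108 points − 98 points = 10 points. All other bidders lose, so their payoff is 0.

Payoffs: Player S 0 points, Player C 0 points, Player Y 10 points, Player H 0 points, Player J 0 points.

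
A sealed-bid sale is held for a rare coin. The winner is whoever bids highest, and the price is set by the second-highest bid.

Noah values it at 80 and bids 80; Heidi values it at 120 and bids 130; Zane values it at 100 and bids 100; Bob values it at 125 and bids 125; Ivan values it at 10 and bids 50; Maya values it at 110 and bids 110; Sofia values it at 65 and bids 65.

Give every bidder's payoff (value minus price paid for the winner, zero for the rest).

Ordered from highest: Heidi 130, then Bob 125, then Maya 110, then Zane 100, then Noah 80, then Sofia 65, then Ivan 50.
Heidi has the top bid and wins; the price is the second-highest bid, 125.
Heidi's payoff = 120 − 125 = -5. All other bidders lose, so their payoff is 0.

Payoffs: Noah 0, Heidi -5, Zane 0, Bob 0, Ivan 0, Maya 0, Sofia 0.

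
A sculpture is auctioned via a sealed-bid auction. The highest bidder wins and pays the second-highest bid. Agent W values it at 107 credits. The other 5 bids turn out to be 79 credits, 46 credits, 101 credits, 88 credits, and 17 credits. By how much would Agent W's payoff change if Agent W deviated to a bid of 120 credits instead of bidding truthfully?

The highest competing bid is 101 credits.
Bidding truthfully at 107 credits: Agent W has the top bid, wins, and pays the second-highest bid 101 credits. Payoff = 107 credits − 101 credits = 6 credits.
Bidding 120 credits: Agent W has the top bid, wins, and pays the second-highest bid 101 credits. Payoff = 107 credits − 101 credits = 6 credits.
Change = 6 credits − 6 credits = 0 credits.

Payoff change: 0 credits.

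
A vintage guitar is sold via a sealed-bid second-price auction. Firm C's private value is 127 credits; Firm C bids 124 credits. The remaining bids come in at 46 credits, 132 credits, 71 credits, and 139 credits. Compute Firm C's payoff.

Firm C's payoff: 0 credits.

Highest competing bid: 139 credits.
Firm C's bid 124 credits is not the highest, so Firm C loses, pays nothing, and earns zero payoff.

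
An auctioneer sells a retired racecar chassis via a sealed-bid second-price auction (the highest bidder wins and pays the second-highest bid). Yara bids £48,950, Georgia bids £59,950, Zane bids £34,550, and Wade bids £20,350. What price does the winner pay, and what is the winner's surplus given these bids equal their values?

Sorted high to low: Georgia £59,950, then Yara £48,950, then Zane £34,550, then Wade £20,350.
Georgia is the highest bidder, so Georgia wins.
Under the second-price rule, the price is the second-highest bid: £48,950.
Surplus = £59,950 − £48,950 = £11,000.

Price £48,950; surplus £11,000.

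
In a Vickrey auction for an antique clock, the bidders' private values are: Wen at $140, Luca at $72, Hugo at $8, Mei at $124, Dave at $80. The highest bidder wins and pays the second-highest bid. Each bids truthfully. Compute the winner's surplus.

Winner's surplus: $16.

Bids in descending order: Wen $140 > Mei $124 > Dave $80 > Luca $72 > Hugo $8.
Wen wins with the top bid and pays the second-highest, $124.
Surplus = $140 − $124 = $16.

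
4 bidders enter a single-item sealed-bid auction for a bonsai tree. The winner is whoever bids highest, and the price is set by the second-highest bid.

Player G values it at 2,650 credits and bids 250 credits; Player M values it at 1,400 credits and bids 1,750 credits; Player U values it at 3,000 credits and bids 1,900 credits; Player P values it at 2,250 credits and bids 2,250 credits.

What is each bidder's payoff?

Player G 0 credits, Player M 0 credits, Player U 0 credits, Player P 350 credits.

Sorted high to low: Player P 2,250 credits, then Player U 1,900 credits, then Player M 1,750 credits, then Player G 250 credits.
Player P has the top bid and wins; the price is the second-highest bid, 1,900 credits.
Player P's payoff = 2,250 credits − 1,900 credits = 350 credits. All other bidders lose, so their payoff is 0.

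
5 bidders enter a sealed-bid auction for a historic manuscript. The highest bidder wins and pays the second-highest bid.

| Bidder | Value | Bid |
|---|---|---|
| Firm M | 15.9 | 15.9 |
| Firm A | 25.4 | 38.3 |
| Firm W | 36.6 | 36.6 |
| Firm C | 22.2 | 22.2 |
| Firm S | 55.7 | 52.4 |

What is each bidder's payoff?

Firm M 0.0, Firm A 0.0, Firm W 0.0, Firm C 0.0, Firm S 17.4.

Ordered from highest: Firm S 52.4 > Firm A 38.3 > Firm W 36.6 > Firm C 22.2 > Firm M 15.9.
Firm S has the top bid and wins; the price is the second-highest bid, 38.3.
Firm S's payoff = 55.7 − 38.3 = 17.4. All other bidders lose, so their payoff is 0.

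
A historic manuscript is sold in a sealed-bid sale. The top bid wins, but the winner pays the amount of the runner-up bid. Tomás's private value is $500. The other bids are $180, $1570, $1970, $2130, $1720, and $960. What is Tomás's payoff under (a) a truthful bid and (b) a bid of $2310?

The highest competing bid is $2130.
Bidding truthfully at $500: the top bid is $2130 (a rival), so Tomás loses. Payoff = $0.
Bidding $2310: Tomás has the top bid, wins, and pays the second-highest bid $2130. Payoff = $500 − $2130 = -$1630.

(a) $0  (b) -$1630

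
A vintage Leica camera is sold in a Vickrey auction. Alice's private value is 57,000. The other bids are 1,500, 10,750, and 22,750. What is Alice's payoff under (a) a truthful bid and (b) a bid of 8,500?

The highest competing bid is 22,750.
Bidding truthfully at 57,000: Alice has the top bid, wins, and pays the second-highest bid 22,750. Payoff = 57,000 − 22,750 = 34,250.
Bidding 8,500: the top bid is 22,750 (a rival), so Alice loses. Payoff = 0.
This is the dominant-strategy logic: truthful bidding weakly beats any alternative.

(a) 34,250  (b) 0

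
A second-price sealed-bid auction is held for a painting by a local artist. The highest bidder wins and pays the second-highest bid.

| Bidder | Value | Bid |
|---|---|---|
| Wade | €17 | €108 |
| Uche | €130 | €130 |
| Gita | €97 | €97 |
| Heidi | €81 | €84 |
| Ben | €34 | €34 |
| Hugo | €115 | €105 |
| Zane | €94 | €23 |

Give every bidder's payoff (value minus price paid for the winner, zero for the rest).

Wade €0, Uche €22, Gita €0, Heidi €0, Ben €0, Hugo €0, Zane €0.

Sorted high to low: Uche €130, then Wade €108, then Hugo €105, then Gita €97, then Heidi €84, then Ben €34, then Zane €23.
Uche has the top bid and wins; the price is the second-highest bid, €108.
Uche's payoff = €130 − €108 = €22. All other bidders lose, so their payoff is 0.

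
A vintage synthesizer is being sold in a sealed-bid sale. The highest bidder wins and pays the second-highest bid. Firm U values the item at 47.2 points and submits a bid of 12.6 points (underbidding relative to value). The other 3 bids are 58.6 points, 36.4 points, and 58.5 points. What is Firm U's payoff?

Payoff = 0.0 points.

Highest competing bid: 58.6 points.
Firm U's bid 12.6 points is not the highest, so Firm U loses, pays nothing, and earns zero payoff.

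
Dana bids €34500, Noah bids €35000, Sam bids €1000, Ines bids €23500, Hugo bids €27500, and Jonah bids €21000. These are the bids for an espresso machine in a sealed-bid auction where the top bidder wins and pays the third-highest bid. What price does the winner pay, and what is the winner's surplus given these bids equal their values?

Price €27500; surplus €7500.

Ranking the bids: Noah €35000 > Dana €34500 > Hugo €27500 > Ines €23500 > Jonah €21000 > Sam €1000.
Noah is the highest bidder, so Noah wins.
Under the third-price rule, the price is the third-highest bid: €27500.
Surplus = €35000 − €27500 = €7500.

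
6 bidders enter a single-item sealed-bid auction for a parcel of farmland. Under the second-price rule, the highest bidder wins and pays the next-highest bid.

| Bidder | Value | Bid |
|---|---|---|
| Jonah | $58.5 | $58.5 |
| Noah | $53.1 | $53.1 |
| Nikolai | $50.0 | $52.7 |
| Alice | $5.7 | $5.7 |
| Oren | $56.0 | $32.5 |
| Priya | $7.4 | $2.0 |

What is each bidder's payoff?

Payoffs: Jonah $5.4, Noah $0.0, Nikolai $0.0, Alice $0.0, Oren $0.0, Priya $0.0.

Bids in descending order: Jonah $58.5; Noah $53.1; Nikolai $52.7; Oren $32.5; Alice $5.7; Priya $2.0.
Jonah has the top bid and wins; the price is the second-highest bid, $53.1.
Jonah's payoff = $58.5 − $53.1 = $5.4. All other bidders lose, so their payoff is 0.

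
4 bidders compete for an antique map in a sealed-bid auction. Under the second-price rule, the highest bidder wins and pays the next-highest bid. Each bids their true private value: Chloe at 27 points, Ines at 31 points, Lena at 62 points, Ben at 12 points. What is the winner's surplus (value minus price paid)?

31 points

Ordered from highest: Lena 62 points, then Ines 31 points, then Chloe 27 points, then Ben 12 points.
Lena wins with the top bid and pays the second-highest, 31 points.
Surplus = 62 points − 31 points = 31 points.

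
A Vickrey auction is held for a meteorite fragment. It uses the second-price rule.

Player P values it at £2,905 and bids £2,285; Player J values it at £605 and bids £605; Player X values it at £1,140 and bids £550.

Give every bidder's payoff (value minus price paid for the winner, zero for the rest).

Bids in descending order: Player P £2,285, then Player J £605, then Player X £550.
Player P has the top bid and wins; the price is the second-highest bid, £605.
Player P's payoff = £2,905 − £605 = £2,300. All other bidders lose, so their payoff is 0.

Payoffs: Player P £2,300, Player J £0, Player X £0.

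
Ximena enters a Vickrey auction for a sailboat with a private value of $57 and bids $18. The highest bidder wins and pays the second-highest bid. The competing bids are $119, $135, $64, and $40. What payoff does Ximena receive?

Highest competing bid: $135.
Ximena's bid $18 is not the highest, so Ximena loses, pays nothing, and earns zero payoff.

Payoff = $0.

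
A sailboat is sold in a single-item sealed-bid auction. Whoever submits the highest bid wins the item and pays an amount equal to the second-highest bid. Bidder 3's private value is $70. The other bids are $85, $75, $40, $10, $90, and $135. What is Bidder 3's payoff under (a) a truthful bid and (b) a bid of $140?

(a) $0  (b) -$65

The highest competing bid is $135.
Bidding truthfully at $70: the top bid is $135 (a rival), so Bidder 3 loses. Payoff = $0.
Bidding $140: Bidder 3 has the top bid, wins, and pays the second-highest bid $135. Payoff = $70 − $135 = -$65.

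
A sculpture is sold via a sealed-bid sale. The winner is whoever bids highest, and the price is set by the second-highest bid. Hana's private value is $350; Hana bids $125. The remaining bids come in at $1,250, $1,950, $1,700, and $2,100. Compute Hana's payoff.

Payoff = $0.

Highest competing bid: $2,100.
Hana's bid $125 is not the highest, so Hana loses, pays nothing, and earns zero payoff.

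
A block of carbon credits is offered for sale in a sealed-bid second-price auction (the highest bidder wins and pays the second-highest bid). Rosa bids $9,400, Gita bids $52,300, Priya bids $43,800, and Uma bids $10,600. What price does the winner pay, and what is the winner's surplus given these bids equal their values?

Ranking the bids: Gita $52,300; Priya $43,800; Uma $10,600; Rosa $9,400.
Gita is the highest bidder, so Gita wins.
Under the second-price rule, the price is the second-highest bid: $43,800.
Surplus = $52,300 − $43,800 = $8,500.

The winner pays $43,800 for a surplus of $8,500.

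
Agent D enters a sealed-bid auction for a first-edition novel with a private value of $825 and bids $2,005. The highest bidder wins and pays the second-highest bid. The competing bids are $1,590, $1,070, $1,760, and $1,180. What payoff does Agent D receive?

Highest competing bid: $1,760.
Agent D's bid $2,005 is the highest overall, so Agent D wins and pays the second-highest bid, $1,760.
Payoff = value − price = $825 − $1,760 = -$935.
Overbidding won the item at a price above value — truthful bidding would have avoided this loss.

-$935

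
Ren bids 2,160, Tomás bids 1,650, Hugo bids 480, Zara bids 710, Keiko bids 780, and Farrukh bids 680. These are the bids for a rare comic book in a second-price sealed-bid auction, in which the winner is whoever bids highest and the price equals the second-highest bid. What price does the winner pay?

Price paid: 1,650.

Ordered from highest: Ren 2,160 > Tomás 1,650 > Keiko 780 > Zara 710 > Farrukh 680 > Hugo 480.
Ren is the highest bidder, so Ren wins.
Under the second-price rule, the price is the second-highest bid: 1,650.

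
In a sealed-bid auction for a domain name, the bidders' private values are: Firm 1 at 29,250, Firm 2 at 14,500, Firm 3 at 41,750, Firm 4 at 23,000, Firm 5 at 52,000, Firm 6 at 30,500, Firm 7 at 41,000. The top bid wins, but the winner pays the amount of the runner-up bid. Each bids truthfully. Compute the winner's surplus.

Sorted high to low: Firm 5 52,000, then Firm 3 41,750, then Firm 7 41,000, then Firm 6 30,500, then Firm 1 29,250, then Firm 4 23,000, then Firm 2 14,500.
Firm 5 wins with the top bid and pays the second-highest, 41,750.
Surplus = 52,000 − 41,750 = 10,250.

Surplus = 10,250.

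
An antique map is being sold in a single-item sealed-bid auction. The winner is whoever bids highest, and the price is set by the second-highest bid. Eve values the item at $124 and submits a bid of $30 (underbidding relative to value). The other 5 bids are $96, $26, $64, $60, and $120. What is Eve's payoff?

Highest competing bid: $120.
Eve's bid $30 is not the highest, so Eve loses, pays nothing, and earns zero payoff.

$0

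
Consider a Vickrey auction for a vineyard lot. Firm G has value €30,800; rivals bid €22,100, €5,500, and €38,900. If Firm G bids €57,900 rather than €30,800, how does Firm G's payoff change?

-€8,100

The highest competing bid is €38,900.
Bidding truthfully at €30,800: the top bid is €38,900 (a rival), so Firm G loses. Payoff = €0.
Bidding €57,900: Firm G has the top bid, wins, and pays the second-highest bid €38,900. Payoff = €30,800 − €38,900 = -€8,100.
Change = -€8,100 − €0 = -€8,100.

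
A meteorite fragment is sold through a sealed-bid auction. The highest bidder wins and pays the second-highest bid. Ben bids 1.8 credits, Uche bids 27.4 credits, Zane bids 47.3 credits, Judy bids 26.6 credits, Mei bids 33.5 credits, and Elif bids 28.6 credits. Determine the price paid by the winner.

Ranking the bids: Zane 47.3 credits, then Mei 33.5 credits, then Elif 28.6 credits, then Uche 27.4 credits, then Judy 26.6 credits, then Ben 1.8 credits.
Zane has the highest bid, so Zane wins.
The second-highest bid is 33.5 credits, so that is what Zane pays.

The winner pays 33.5 credits.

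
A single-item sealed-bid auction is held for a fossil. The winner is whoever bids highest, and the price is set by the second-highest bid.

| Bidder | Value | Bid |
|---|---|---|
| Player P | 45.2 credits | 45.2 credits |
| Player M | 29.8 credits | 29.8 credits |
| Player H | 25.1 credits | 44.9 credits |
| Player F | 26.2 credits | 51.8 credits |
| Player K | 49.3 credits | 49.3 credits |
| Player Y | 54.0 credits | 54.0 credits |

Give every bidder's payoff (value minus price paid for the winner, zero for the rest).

Player P 0.0 credits, Player M 0.0 credits, Player H 0.0 credits, Player F 0.0 credits, Player K 0.0 credits, Player Y 2.2 credits.

Bids in descending order: Player Y 54.0 credits, then Player F 51.8 credits, then Player K 49.3 credits, then Player P 45.2 credits, then Player H 44.9 credits, then Player M 29.8 credits.
Player Y has the top bid and wins; the price is the second-highest bid, 51.8 credits.
Player Y's payoff = 54.0 credits − 51.8 credits = 2.2 credits. All other bidders lose, so their payoff is 0.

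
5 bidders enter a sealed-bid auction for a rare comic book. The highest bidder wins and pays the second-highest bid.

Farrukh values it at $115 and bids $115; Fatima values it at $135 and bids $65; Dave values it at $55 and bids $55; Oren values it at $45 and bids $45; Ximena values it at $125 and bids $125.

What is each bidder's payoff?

Ranking the bids: Ximena $125 > Farrukh $115 > Fatima $65 > Dave $55 > Oren $45.
Ximena has the top bid and wins; the price is the second-highest bid, $115.
Ximena's payoff = $125 − $115 = $10. All other bidders lose, so their payoff is 0.

Payoffs: Farrukh $0, Fatima $0, Dave $0, Oren $0, Ximena $10.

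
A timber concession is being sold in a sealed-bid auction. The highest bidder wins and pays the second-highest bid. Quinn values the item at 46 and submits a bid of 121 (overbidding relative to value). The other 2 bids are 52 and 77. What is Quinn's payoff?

Highest competing bid: 77.
Quinn's bid 121 is the highest overall, so Quinn wins and pays the second-highest bid, 77.
Payoff = value − price = 46 − 77 = -31.

Quinn's payoff: -31.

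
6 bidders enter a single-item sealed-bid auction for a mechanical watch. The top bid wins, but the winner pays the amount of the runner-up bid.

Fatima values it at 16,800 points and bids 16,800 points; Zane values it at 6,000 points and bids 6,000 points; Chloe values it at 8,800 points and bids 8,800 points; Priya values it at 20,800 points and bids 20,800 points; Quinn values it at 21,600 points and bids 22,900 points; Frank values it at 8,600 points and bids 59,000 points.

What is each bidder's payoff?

Sorted high to low: Frank 59,000 points; Quinn 22,900 points; Priya 20,800 points; Fatima 16,800 points; Chloe 8,800 points; Zane 6,000 points.
Frank has the top bid and wins; the price is the second-highest bid, 22,900 points.
Frank's payoff = 8,600 points − 22,900 points = -14,300 points. All other bidders lose, so their payoff is 0.

Payoffs: Fatima 0 points, Zane 0 points, Chloe 0 points, Priya 0 points, Quinn 0 points, Frank -14,300 points.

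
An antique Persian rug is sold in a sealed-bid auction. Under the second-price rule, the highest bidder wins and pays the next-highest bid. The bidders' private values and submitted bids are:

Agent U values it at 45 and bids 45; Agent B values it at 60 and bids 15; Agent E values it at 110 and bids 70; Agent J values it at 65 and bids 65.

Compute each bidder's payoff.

Payoffs: Agent U 0, Agent B 0, Agent E 45, Agent J 0.

Ranking the bids: Agent E 70; Agent J 65; Agent U 45; Agent B 15.
Agent E has the top bid and wins; the price is the second-highest bid, 65.
Agent E's payoff = 110 − 65 = 45. All other bidders lose, so their payoff is 0.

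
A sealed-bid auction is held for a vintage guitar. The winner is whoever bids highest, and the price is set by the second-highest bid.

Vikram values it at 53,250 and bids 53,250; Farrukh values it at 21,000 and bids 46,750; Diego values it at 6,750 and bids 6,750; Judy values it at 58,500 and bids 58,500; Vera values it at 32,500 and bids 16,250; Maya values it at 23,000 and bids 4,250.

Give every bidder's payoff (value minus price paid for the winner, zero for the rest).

Ordered from highest: Judy 58,500, then Vikram 53,250, then Farrukh 46,750, then Vera 16,250, then Diego 6,750, then Maya 4,250.
Judy has the top bid and wins; the price is the second-highest bid, 53,250.
Judy's payoff = 58,500 − 53,250 = 5,250. All other bidders lose, so their payoff is 0.

Payoffs: Vikram 0, Farrukh 0, Diego 0, Judy 5,250, Vera 0, Maya 0.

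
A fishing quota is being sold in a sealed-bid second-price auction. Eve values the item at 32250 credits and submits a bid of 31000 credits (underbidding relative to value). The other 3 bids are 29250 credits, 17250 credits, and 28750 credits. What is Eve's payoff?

Highest competing bid: 29250 credits.
Eve's bid 31000 credits is the highest overall, so Eve wins and pays the second-highest bid, 29250 credits.
Payoff = value − price = 32250 credits − 29250 credits = 3000 credits.

3000 credits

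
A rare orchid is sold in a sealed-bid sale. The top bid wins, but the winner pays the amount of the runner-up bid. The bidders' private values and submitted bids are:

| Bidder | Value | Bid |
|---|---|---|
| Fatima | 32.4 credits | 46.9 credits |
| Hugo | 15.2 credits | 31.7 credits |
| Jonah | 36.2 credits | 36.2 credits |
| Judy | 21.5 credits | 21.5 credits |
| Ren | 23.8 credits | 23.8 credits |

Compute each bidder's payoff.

Bids in descending order: Fatima 46.9 credits; Jonah 36.2 credits; Hugo 31.7 credits; Ren 23.8 credits; Judy 21.5 credits.
Fatima has the top bid and wins; the price is the second-highest bid, 36.2 credits.
Fatima's payoff = 32.4 credits − 36.2 credits = -3.8 credits. All other bidders lose, so their payoff is 0.

Fatima -3.8 credits, Hugo 0.0 credits, Jonah 0.0 credits, Judy 0.0 credits, Ren 0.0 credits.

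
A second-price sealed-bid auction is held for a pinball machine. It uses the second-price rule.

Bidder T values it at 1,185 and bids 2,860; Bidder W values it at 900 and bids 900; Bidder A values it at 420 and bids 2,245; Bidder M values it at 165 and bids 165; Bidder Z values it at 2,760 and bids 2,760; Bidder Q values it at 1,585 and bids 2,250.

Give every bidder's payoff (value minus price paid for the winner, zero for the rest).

Bidder T -1,575, Bidder W 0, Bidder A 0, Bidder M 0, Bidder Z 0, Bidder Q 0.

Bids in descending order: Bidder T 2,860; Bidder Z 2,760; Bidder Q 2,250; Bidder A 2,245; Bidder W 900; Bidder M 165.
Bidder T has the top bid and wins; the price is the second-highest bid, 2,760.
Bidder T's payoff = 1,185 − 2,760 = -1,575. All other bidders lose, so their payoff is 0.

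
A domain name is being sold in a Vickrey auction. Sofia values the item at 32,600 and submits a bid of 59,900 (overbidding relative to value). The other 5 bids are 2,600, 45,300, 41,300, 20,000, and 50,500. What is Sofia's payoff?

-17,900

Highest competing bid: 50,500.
Sofia's bid 59,900 is the highest overall, so Sofia wins and pays the second-highest bid, 50,500.
Payoff = value − price = 32,600 − 50,500 = -17,900.
Overbidding won the item at a price above value — truthful bidding would have avoided this loss.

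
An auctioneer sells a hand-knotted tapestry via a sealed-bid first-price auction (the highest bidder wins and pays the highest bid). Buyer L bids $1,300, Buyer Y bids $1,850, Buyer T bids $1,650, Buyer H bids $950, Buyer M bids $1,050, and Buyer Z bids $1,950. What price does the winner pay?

Sorted high to low: Buyer Z $1,950; Buyer Y $1,850; Buyer T $1,650; Buyer L $1,300; Buyer M $1,050; Buyer H $950.
Buyer Z is the highest bidder, so Buyer Z wins.
Under the first-price rule, the price is the highest bid: $1,950.

Price paid: $1,950.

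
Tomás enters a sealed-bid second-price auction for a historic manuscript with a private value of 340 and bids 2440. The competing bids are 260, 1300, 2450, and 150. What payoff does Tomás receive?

Highest competing bid: 2450.
Tomás's bid 2440 is not the highest, so Tomás loses, pays nothing, and earns zero payoff.

0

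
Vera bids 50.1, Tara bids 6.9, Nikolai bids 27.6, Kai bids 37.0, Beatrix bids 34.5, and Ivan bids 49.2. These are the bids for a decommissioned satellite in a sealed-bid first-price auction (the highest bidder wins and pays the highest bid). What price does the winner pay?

50.1

Ranking the bids: Vera 50.1 > Ivan 49.2 > Kai 37.0 > Beatrix 34.5 > Nikolai 27.6 > Tara 6.9.
Vera is the highest bidder, so Vera wins.
Under the first-price rule, the price is the highest bid: 50.1.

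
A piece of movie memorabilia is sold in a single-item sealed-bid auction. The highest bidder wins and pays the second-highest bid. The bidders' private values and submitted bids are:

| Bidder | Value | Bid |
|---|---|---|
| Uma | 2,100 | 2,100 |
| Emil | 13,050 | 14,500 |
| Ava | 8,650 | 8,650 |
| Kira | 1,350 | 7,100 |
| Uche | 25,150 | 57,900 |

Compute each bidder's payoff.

Uma 0, Emil 0, Ava 0, Kira 0, Uche 10,650.

Bids in descending order: Uche 57,900, then Emil 14,500, then Ava 8,650, then Kira 7,100, then Uma 2,100.
Uche has the top bid and wins; the price is the second-highest bid, 14,500.
Uche's payoff = 25,150 − 14,500 = 10,650. All other bidders lose, so their payoff is 0.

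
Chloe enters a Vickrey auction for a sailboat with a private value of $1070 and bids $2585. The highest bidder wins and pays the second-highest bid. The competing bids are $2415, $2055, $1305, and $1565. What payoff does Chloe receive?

-$1345

Highest competing bid: $2415.
Chloe's bid $2585 is the highest overall, so Chloe wins and pays the second-highest bid, $2415.
Payoff = value − price = $1070 − $2415 = -$1345.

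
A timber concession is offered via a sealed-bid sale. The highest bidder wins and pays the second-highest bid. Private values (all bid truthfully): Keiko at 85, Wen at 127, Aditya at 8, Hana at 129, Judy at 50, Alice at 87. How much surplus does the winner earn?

Ranking the bids: Hana 129, then Wen 127, then Alice 87, then Keiko 85, then Judy 50, then Aditya 8.
Hana wins with the top bid and pays the second-highest, 127.
Surplus = 129 − 127 = 2.

Surplus = 2.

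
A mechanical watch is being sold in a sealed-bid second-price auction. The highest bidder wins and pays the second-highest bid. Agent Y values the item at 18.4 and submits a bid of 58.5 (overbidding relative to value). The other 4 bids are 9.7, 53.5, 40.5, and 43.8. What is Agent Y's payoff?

Agent Y's payoff: -35.1.

Highest competing bid: 53.5.
Agent Y's bid 58.5 is the highest overall, so Agent Y wins and pays the second-highest bid, 53.5.
Payoff = value − price = 18.4 − 53.5 = -35.1.
Overbidding won the item at a price above value — truthful bidding would have avoided this loss.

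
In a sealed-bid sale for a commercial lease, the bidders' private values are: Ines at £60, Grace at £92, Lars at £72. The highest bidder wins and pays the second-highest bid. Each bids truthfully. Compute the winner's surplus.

Surplus = £20.

Ordered from highest: Grace £92, then Lars £72, then Ines £60.
Grace wins with the top bid and pays the second-highest, £72.
Surplus = £92 − £72 = £20.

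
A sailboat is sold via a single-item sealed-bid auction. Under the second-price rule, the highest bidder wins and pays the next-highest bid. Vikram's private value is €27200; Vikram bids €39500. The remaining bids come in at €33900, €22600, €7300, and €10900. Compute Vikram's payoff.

Highest competing bid: €33900.
Vikram's bid €39500 is the highest overall, so Vikram wins and pays the second-highest bid, €33900.
Payoff = value − price = €27200 − €33900 = -€6700.

-€6700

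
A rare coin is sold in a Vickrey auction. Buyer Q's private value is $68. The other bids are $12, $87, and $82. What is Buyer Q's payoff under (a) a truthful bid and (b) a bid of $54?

(a) $0  (b) $0

The highest competing bid is $87.
Bidding truthfully at $68: the top bid is $87 (a rival), so Buyer Q loses. Payoff = $0.
Bidding $54: the top bid is $87 (a rival), so Buyer Q loses. Payoff = $0.
The bid only affects whether you win, not the price — here both bids land on the same side of the top rival bid, so the deviation is payoff-neutral.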